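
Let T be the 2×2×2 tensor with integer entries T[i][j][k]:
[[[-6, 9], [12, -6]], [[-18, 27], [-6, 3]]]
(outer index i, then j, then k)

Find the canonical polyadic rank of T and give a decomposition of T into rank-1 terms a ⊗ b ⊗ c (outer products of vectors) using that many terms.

Lower bound: the mode-3 unfolding of T (rows indexed by k, columns by (i,j) = (0,0), (0,1), (1,0), (1,1)) is [[-6, 12, -18, -6], [9, -6, 27, 3]].
There the 2×2 minor on rows k ∈ {0, 1}, columns (i,j) ∈ {(0,0), (0,1)} is det [[-6, 12], [9, -6]] = -72 ≠ 0, so this unfolding has rank ≥ 2; CP rank is at least every unfolding rank, so rank(T) ≥ 2. (Unfolding ranks only ever bound the CP rank from below — rank(T) can be strictly larger than all of them — so the matching upper bound has to come from an explicit 2-term decomposition.)
Upper bound — finding two terms. Write S_k = T[:,:,k] for the frontal slices: S₀ = [[-6, 12], [-18, -6]], S₁ = [[9, -6], [27, 3]].
If T = a₁ ⊗ b₁ ⊗ c₁ + a₂ ⊗ b₂ ⊗ c₂ then each S_k = c₁[k]·a₁b₁ᵀ + c₂[k]·a₂b₂ᵀ. S₀ and S₁ are linearly independent, so a₁b₁ᵀ and a₂b₂ᵀ must span the same plane of matrices: they are the rank-1 matrices of the form x·S₀ + y·S₁.
det(x·S₀ + y·S₁) is 252·x² − 504·xy + 189·y² = 63·(2·x − 3·y)(2·x − y), vanishing at (x:y) = (3:2) and (1:2).
M₁ = 3·S₀ + 2·S₁ = [[0, 24], [0, -12]] = 12·(2, -1)(0, 1)ᵀ and M₂ = S₀ + 2·S₁ = [[12, 0], [36, 0]] = 12·(1, 3)(1, 0)ᵀ, so take a₁ = (2, -1), b₁ = (0, 1), a₂ = (1, 3), b₂ = (1, 0).
Each slice is an integer combination of E₁ = a₁b₁ᵀ and E₂ = a₂b₂ᵀ: S₀ = 6·E₁ − 6·E₂, S₁ = −3·E₁ + 9·E₂; reading off coefficients, c₁ = (6, -3) and c₂ = (-6, 9).
Hence T = (2, -1) ⊗ (0, 1) ⊗ (6, -3) + (1, 3) ⊗ (1, 0) ⊗ (-6, 9), so rank(T) ≤ 2.
These bounds meet, so rank(T) = 2.

rank(T) = 2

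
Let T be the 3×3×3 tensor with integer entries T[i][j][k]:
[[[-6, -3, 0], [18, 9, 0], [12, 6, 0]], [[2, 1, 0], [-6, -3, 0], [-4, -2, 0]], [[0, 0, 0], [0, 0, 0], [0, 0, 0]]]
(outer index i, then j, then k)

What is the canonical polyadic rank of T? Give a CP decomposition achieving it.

rank(T) = 1

Lower bound: T ≠ 0 (e.g. T[0,0,0] = -6), so rank(T) ≥ 1.
Upper bound: if T = a (x) b (x) c then every fibre of T is a multiple of the corresponding factor, so read the factors off the fibres through the nonzero entry T[0,0,0] = -6.
The mode-1 fibre T[:,0,0] = [-6, 2, 0] gives a = [3, -1, 0] (primitive direction); the mode-2 fibre T[0,:,0] = [-6, 18, 12] gives b = [1, -3, -2]; then c[k] = T[0,0,k] / (a[0]·b[0]) = [-6, -3, 0] / 3 = [-2, -1, 0].
Expanding [3, -1, 0] (x) [1, -3, -2] (x) [-2, -1, 0] reproduces all 27 entries of T, so T = [3, -1, 0] (x) [1, -3, -2] (x) [-2, -1, 0] and rank(T) ≤ 1.
These bounds meet, so rank(T) = 1.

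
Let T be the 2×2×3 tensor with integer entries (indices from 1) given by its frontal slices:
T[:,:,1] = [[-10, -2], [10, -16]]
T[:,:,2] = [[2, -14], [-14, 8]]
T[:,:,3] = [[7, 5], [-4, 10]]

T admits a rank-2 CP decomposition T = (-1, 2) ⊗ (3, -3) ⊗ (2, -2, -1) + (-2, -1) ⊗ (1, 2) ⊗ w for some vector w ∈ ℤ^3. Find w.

w = (2, 2, -2)

Subtract the known terms from T to get the rank-1 residual R = (-2, -1) ⊗ (1, 2) ⊗ w, so R[i,j,k] = a[i]·b[j]·w[k]. Pick indices with nonzero a[1]·b[1] = (-2)·(1) = -2. Only the fibre through (1,1,·) is needed: R[1,1,:] = T[1,1,:] − Σₗ aₗ[1]bₗ[1]cₗ = [-10, 2, 7] − (-1)·(3)·(2, -2, -1) = [-4, -4, 4]. Then w[k] = R[1,1,k] / -2 for each k, giving w = [-4, -4, 4] / -2 = (2, 2, -2).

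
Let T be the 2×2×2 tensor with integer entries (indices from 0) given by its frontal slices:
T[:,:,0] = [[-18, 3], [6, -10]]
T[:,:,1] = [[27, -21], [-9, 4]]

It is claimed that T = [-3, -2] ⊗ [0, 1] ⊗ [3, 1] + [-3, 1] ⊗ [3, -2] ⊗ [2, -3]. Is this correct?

Yes

Reconstruct entrywise from the claimed factors. For example, T[1,0,0] = 6 and Σₗ aₗ[1]bₗ[0]cₗ[0] = (-2)·(0)·(3) + (1)·(3)·(2) = 6; checking all 8 entries, every one matches. The claim holds.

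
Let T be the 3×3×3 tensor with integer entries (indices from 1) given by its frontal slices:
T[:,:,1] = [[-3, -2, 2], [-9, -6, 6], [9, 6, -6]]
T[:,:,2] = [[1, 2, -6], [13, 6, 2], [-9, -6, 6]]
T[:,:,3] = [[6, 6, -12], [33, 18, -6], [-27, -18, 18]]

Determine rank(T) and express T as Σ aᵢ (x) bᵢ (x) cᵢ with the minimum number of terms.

Lower bound: the mode-1 unfolding of T (rows indexed by i, columns by (j,k) = (1,1), (1,2), (1,3), (2,1), (2,2), (2,3), (3,1), (3,2), (3,3)) is [[-3, 1, 6, -2, 2, 6, 2, -6, -12], [-9, 13, 33, -6, 6, 18, 6, 2, -6], [9, -9, -27, 6, -6, -18, -6, 6, 18]].
There the 2×2 minor on rows i ∈ {1, 2}, columns (j,k) ∈ {(1,1), (1,2)} is det [[-3, 1], [-9, 13]] = -30 ≠ 0, so this unfolding has rank ≥ 2; CP rank is at least every unfolding rank, so rank(T) ≥ 2. (Unfolding ranks only ever bound the CP rank from below — rank(T) can be strictly larger than all of them — so the matching upper bound has to come from an explicit 2-term decomposition.)
Upper bound — finding two terms. Write S_k = T[:,:,k] for the frontal slices: S₁ = [[-3, -2, 2], [-9, -6, 6], [9, 6, -6]], S₂ = [[1, 2, -6], [13, 6, 2], [-9, -6, 6]], S₃ = [[6, 6, -12], [33, 18, -6], [-27, -18, 18]].
If T = a₁ (x) b₁ (x) c₁ + a₂ (x) b₂ (x) c₂ then each S_k = c₁[k]·a₁b₁ᵀ + c₂[k]·a₂b₂ᵀ. S₁ and S₂ are linearly independent, so a₁b₁ᵀ and a₂b₂ᵀ must span the same plane of matrices: they are the rank-1 matrices of the form x·S₁ + y·S₂.
The 2×2 minor of x·S₁ + y·S₂ on rows {1,2}, columns {1,2} is 20·xy − 20·y² = 20·(x − y)(y), vanishing at (x:y) = (1:1) and (1:0).
M₁ = S₁ + S₂ = [[-2, 0, -4], [4, 0, 8], [0, 0, 0]] = (-2)·(1, -2, 0)(1, 0, 2)ᵀ and M₂ = S₁ = [[-3, -2, 2], [-9, -6, 6], [9, 6, -6]] = −(1, 3, -3)(3, 2, -2)ᵀ, so take a₁ = (1, -2, 0), b₁ = (1, 0, 2), a₂ = (1, 3, -3), b₂ = (3, 2, -2).
Each slice is an integer combination of E₁ = a₁b₁ᵀ and E₂ = a₂b₂ᵀ: S₁ = −E₂, S₂ = −2·E₁ + E₂, S₃ = −3·E₁ + 3·E₂; reading off coefficients, c₁ = (0, -2, -3) and c₂ = (-1, 1, 3).
Hence T = (1, -2, 0) (x) (1, 0, 2) (x) (0, -2, -3) + (1, 3, -3) (x) (3, 2, -2) (x) (-1, 1, 3), so rank(T) ≤ 2.
These bounds meet, so rank(T) = 2.
Check entry T[3,3,1] = -6: (0)·(2)·(0) + (-3)·(-2)·(-1) = -6.

rank(T) = 2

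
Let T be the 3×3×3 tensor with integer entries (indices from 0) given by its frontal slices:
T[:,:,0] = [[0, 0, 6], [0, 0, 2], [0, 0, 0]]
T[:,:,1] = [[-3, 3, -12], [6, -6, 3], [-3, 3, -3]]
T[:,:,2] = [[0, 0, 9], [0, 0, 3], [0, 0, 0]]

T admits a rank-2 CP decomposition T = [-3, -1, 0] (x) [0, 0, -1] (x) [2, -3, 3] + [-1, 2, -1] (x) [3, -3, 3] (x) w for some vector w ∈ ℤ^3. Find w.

w = [0, 1, 0]

Subtract the known terms from T to get the rank-1 residual R = [-1, 2, -1] (x) [3, -3, 3] (x) w, so R[i,j,k] = a[i]·b[j]·w[k]. Pick indices with nonzero a[0]·b[0] = (-1)·(3) = -3. Only the fibre through (0,0,·) is needed: R[0,0,:] = T[0,0,:] − Σₗ aₗ[0]bₗ[0]cₗ = [0, -3, 0] − (-3)·(0)·[2, -3, 3] = [0, -3, 0]. Then w[k] = R[0,0,k] / -3 for each k, giving w = [0, -3, 0] / -3 = [0, 1, 0].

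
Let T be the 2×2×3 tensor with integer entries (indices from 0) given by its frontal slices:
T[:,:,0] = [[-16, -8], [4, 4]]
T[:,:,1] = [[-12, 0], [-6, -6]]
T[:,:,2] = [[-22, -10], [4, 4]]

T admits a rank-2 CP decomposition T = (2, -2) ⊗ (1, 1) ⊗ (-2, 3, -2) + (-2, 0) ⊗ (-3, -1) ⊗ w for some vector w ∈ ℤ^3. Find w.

Subtract the known terms from T to get the rank-1 residual R = (-2, 0) ⊗ (-3, -1) ⊗ w, so R[i,j,k] = a[i]·b[j]·w[k]. Pick indices with nonzero a[0]·b[0] = (-2)·(-3) = 6. Only the fibre through (0,0,·) is needed: R[0,0,:] = T[0,0,:] − Σₗ aₗ[0]bₗ[0]cₗ = [-16, -12, -22] − (2)·(1)·(-2, 3, -2) = [-12, -18, -18]. Then w[k] = R[0,0,k] / 6 for each k, giving w = [-12, -18, -18] / 6 = (-2, -3, -3).

w = (-2, -3, -3)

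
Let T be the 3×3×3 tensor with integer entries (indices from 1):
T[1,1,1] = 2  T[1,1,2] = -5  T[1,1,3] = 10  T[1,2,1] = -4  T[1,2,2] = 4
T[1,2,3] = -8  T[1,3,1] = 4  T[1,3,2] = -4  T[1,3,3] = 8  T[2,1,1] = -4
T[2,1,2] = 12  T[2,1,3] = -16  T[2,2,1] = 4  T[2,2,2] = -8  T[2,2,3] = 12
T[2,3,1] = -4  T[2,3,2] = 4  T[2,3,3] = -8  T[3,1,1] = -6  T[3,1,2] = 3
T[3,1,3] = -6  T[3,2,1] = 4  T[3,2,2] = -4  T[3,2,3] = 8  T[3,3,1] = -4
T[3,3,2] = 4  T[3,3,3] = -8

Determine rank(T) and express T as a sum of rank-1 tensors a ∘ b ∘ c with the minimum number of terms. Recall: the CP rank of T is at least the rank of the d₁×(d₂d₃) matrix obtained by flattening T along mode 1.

rank(T) = 3

Lower bound: in the mode-1 unfolding of T (rows indexed by i, columns by (j,k)) the 3×3 minor on rows i ∈ {1, 2, 3}, columns (j,k) ∈ {(1,1), (1,2), (1,3)} is det [[2, -5, 10], [-4, 12, -16], [-6, 3, -6]] = 192 ≠ 0, so that unfolding has rank ≥ 3 and hence rank(T) ≥ 3 (CP rank is at least every unfolding rank, though it can be larger).
Upper bound: T is a sum of 3 rank-1 terms, T = (0, 1, 0) ∘ (2, -1, 0) ∘ (0, 4, -4) + (1, -1, -1) ∘ (1, -1, 1) ∘ (4, -4, 8) + (1, 0, 1) ∘ (1, 0, 0) ∘ (-2, -1, 2) (one valid choice — decompositions are not unique — normalised so each a, b is primitive with positive first nonzero entry; check it by expanding all entries), so rank(T) ≤ 3.
These bounds meet, so rank(T) = 3.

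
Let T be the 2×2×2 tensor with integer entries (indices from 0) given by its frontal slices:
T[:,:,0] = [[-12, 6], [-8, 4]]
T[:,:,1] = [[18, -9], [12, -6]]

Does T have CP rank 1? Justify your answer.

Yes

If T = a ⊗ b ⊗ c then every fibre of T is a multiple of the corresponding factor, so read the factors off the fibres through the nonzero entry T[0,0,0] = -12.
The mode-1 fibre T[:,0,0] = [-12, -8] gives a = (3, 2) (primitive direction); the mode-2 fibre T[0,:,0] = [-12, 6] gives b = (2, -1); then c[k] = T[0,0,k] / (a[0]·b[0]) = [-12, 18] / 6 = (-2, 3).
Expanding (3, 2) ⊗ (2, -1) ⊗ (-2, 3) reproduces all 8 entries of T, so T = (3, 2) ⊗ (2, -1) ⊗ (-2, 3) and rank(T) ≤ 1.
Equivalently every frontal slice T[:,:,k] is c[k] times the rank-1 matrix (3, 2) ⊗ (2, -1). So T has rank 1 (it is nonzero).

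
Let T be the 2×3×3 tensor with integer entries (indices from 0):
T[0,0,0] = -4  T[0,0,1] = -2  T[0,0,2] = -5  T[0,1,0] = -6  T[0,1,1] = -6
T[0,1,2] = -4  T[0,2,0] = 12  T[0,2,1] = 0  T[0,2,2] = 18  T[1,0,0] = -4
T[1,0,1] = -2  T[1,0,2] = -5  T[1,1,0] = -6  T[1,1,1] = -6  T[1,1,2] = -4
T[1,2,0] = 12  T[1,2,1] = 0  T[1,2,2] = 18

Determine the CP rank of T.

3

Lower bound: the mode-3 unfolding of T (rows indexed by k, columns by (i,j) = (0,0), (0,1), (0,2), (1,0), (1,1), (1,2)) is [[-4, -6, 12, -4, -6, 12], [-2, -6, 0, -2, -6, 0], [-5, -4, 18, -5, -4, 18]].
There the 3×3 minor on rows k ∈ {0, 1, 2}, columns (i,j) ∈ {(0,0), (0,1), (0,2)} is det [[-4, -6, 12], [-2, -6, 0], [-5, -4, 18]] = -48 ≠ 0, so this unfolding has rank ≥ 3; CP rank is at least every unfolding rank, so rank(T) ≥ 3. (Flattening ranks never certify an upper bound on CP rank; for that we must actually write T with 3 rank-1 terms.)
Upper bound: T is a sum of 3 rank-1 terms, T = [1, 1] ⊗ [0, 1, 2] ⊗ [2, -2, 4] + [1, 1] ⊗ [1, 0, -2] ⊗ [0, 0, -1] + [1, 1] ⊗ [1, 2, -2] ⊗ [-4, -2, -4] (written with every a and b primitive with positive leading entry and the scale carried by c; CP decompositions are not unique, and this one is verified by expanding entrywise), so rank(T) ≤ 3.
These bounds meet, so rank(T) = 3.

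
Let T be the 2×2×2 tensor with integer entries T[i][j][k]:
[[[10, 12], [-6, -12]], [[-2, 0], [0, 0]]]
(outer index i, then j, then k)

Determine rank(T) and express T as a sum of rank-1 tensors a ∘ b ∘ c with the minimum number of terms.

Lower bound: the mode-1 unfolding of T (rows indexed by i, columns by (j,k) = (0,0), (0,1), (1,0), (1,1)) is [[10, 12, -6, -12], [-2, 0, 0, 0]].
There the 2×2 minor on rows i ∈ {0, 1}, columns (j,k) ∈ {(0,0), (0,1)} is det [[10, 12], [-2, 0]] = 24 ≠ 0, so this unfolding has rank ≥ 2; CP rank is at least every unfolding rank, so rank(T) ≥ 2. (Unfolding ranks only ever bound the CP rank from below — rank(T) can be strictly larger than all of them — so the matching upper bound has to come from an explicit 2-term decomposition.)
Upper bound — finding two terms. Write S_k = T[:,:,k] for the frontal slices: S₀ = [[10, -6], [-2, 0]], S₁ = [[12, -12], [0, 0]].
If T = a₁ ∘ b₁ ∘ c₁ + a₂ ∘ b₂ ∘ c₂ then each S_k = c₁[k]·a₁b₁ᵀ + c₂[k]·a₂b₂ᵀ. S₀ and S₁ are linearly independent, so a₁b₁ᵀ and a₂b₂ᵀ must span the same plane of matrices: they are the rank-1 matrices of the form x·S₀ + y·S₁.
det(x·S₀ + y·S₁) is −12·x² − 24·xy = (-12)·(x + 2·y)(x), vanishing at (x:y) = (2:-1) and (0:1).
M₁ = 2·S₀ − S₁ = [[8, 0], [-4, 0]] = 4·[2, -1][1, 0]ᵀ and M₂ = S₁ = [[12, -12], [0, 0]] = 12·[1, 0][1, -1]ᵀ, so take a₁ = [2, -1], b₁ = [1, 0], a₂ = [1, 0], b₂ = [1, -1].
Each slice is an integer combination of E₁ = a₁b₁ᵀ and E₂ = a₂b₂ᵀ: S₀ = 2·E₁ + 6·E₂, S₁ = 12·E₂; reading off coefficients, c₁ = [2, 0] and c₂ = [6, 12].
Hence T = [2, -1] ∘ [1, 0] ∘ [2, 0] + [1, 0] ∘ [1, -1] ∘ [6, 12], so rank(T) ≤ 2.
These bounds meet, so rank(T) = 2.
Check entry T[0,1,0] = -6: (2)·(0)·(2) + (1)·(-1)·(6) = -6.

rank(T) = 2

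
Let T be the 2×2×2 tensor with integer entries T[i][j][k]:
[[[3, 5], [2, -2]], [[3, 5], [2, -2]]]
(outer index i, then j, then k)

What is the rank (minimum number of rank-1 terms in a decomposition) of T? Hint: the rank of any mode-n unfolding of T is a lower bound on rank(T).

2

Lower bound: the mode-3 unfolding of T (rows indexed by k, columns by (i,j) = (0,0), (0,1), (1,0), (1,1)) is [[3, 2, 3, 2], [5, -2, 5, -2]].
There the 2×2 minor on rows k ∈ {0, 1}, columns (i,j) ∈ {(0,0), (0,1)} is det [[3, 2], [5, -2]] = -16 ≠ 0, so this unfolding has rank ≥ 2; CP rank is at least every unfolding rank, so rank(T) ≥ 2. (This is only a lower bound: in general the CP rank may exceed every unfolding rank, so we still need to exhibit 2 rank-1 terms summing to T.)
Upper bound — finding two terms. Every mode-1 slice of T is a multiple of one matrix: T[i,:,:] = a[i]·M with a = [1, 1] and M = [[3, 5], [2, -2]] (rows indexed by j, columns by k). So it suffices to write M as a sum of two rank-1 matrices.
Splitting M by its rows (j = 0, 1), M = [1, 0][3, 5]ᵀ + [0, 1][2, -2]ᵀ.
Hence T = [1, 1] ⊗ [1, 0] ⊗ [3, 5] + [1, 1] ⊗ [0, 1] ⊗ [2, -2], so rank(T) ≤ 2.
These bounds meet, so rank(T) = 2.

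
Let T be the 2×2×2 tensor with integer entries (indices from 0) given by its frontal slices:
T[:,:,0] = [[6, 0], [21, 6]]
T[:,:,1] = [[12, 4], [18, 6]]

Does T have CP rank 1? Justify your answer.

The mode-2 unfolding of T (rows indexed by j, columns by (i,k) = (0,0), (0,1), (1,0), (1,1)) is [[6, 12, 21, 18], [0, 4, 6, 6]].
There the 2×2 minor on rows j ∈ {0, 1}, columns (i,k) ∈ {(0,0), (0,1)} is det [[6, 12], [0, 4]] = 24 ≠ 0, so this unfolding has rank ≥ 2; CP rank is at least every unfolding rank, so rank(T) ≥ 2.
In particular rank(T) ≥ 2 > 1, so T is not rank-1.

No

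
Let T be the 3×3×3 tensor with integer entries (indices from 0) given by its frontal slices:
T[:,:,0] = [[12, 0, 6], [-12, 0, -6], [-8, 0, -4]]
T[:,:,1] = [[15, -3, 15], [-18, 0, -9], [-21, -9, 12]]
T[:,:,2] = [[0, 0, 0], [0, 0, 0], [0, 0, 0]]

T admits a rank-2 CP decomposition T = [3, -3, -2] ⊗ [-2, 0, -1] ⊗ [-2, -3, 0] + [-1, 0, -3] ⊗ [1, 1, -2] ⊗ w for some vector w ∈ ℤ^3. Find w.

Subtract the known terms from T to get the rank-1 residual R = [-1, 0, -3] ⊗ [1, 1, -2] ⊗ w, so R[i,j,k] = a[i]·b[j]·w[k]. Pick indices with nonzero a[0]·b[0] = (-1)·(1) = -1. Only the fibre through (0,0,·) is needed: R[0,0,:] = T[0,0,:] − Σₗ aₗ[0]bₗ[0]cₗ = [12, 15, 0] − (3)·(-2)·[-2, -3, 0] = [0, -3, 0]. Then w[k] = R[0,0,k] / -1 for each k, giving w = [0, -3, 0] / -1 = [0, 3, 0].

w = [0, 3, 0]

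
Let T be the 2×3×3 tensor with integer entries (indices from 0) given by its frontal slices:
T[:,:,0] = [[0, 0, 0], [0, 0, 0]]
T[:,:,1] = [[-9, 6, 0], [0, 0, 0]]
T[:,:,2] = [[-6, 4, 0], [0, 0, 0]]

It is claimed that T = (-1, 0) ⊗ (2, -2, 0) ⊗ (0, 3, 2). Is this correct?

Reconstruct entry (0,0,1) from the claimed factors: Σₗ aₗ[0]bₗ[0]cₗ[1] = (-1)·(2)·(3) = -6, but T[0,0,1] = -9. The claim is false.

No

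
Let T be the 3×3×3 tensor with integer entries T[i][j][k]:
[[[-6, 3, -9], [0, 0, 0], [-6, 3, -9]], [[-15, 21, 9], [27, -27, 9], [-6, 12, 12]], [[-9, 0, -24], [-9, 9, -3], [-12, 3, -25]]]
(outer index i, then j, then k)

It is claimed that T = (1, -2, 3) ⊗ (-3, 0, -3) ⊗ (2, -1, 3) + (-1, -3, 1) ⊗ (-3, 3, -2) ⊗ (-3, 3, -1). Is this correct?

Reconstruct entry (0,0,0) from the claimed factors: Σₗ aₗ[0]bₗ[0]cₗ[0] = (1)·(-3)·(2) + (-1)·(-3)·(-3) = -15, but T[0,0,0] = -6. The claim is false.

No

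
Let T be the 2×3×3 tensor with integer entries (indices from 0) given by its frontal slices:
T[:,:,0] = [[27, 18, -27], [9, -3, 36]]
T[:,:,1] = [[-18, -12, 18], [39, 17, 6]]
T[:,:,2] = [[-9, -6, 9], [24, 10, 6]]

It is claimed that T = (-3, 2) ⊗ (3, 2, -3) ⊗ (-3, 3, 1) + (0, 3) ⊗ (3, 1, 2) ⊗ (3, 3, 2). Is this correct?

Reconstruct entry (0,0,1) from the claimed factors: Σₗ aₗ[0]bₗ[0]cₗ[1] = (-3)·(3)·(3) + (0)·(3)·(3) = -27, but T[0,0,1] = -18. The claim is false.

No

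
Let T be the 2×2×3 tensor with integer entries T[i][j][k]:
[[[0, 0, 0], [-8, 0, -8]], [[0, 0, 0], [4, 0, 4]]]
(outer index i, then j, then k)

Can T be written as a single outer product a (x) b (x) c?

Yes

If T = a (x) b (x) c then every fibre of T is a multiple of the corresponding factor, so read the factors off the fibres through the nonzero entry T[0,1,0] = -8.
The mode-1 fibre T[:,1,0] = [-8, 4] gives a = (2, -1) (primitive direction); the mode-2 fibre T[0,:,0] = [0, -8] gives b = (0, 1); then c[k] = T[0,1,k] / (a[0]·b[1]) = [-8, 0, -8] / 2 = (-4, 0, -4).
Expanding (2, -1) (x) (0, 1) (x) (-4, 0, -4) reproduces all 12 entries of T, so T = (2, -1) (x) (0, 1) (x) (-4, 0, -4) and rank(T) ≤ 1.
Equivalently every frontal slice T[:,:,k] is c[k] times the rank-1 matrix (2, -1) (x) (0, 1). So T has rank 1 (it is nonzero).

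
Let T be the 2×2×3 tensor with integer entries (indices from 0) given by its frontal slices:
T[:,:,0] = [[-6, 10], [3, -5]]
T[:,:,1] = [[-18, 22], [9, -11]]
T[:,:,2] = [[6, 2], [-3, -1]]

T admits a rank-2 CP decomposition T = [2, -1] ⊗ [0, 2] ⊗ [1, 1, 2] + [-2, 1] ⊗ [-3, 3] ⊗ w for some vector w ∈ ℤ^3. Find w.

Subtract the known terms from T to get the rank-1 residual R = [-2, 1] ⊗ [-3, 3] ⊗ w, so R[i,j,k] = a[i]·b[j]·w[k]. Pick indices with nonzero a[0]·b[0] = (-2)·(-3) = 6. Only the fibre through (0,0,·) is needed: R[0,0,:] = T[0,0,:] − Σₗ aₗ[0]bₗ[0]cₗ = [-6, -18, 6] − (2)·(0)·[1, 1, 2] = [-6, -18, 6]. Then w[k] = R[0,0,k] / 6 for each k, giving w = [-6, -18, 6] / 6 = [-1, -3, 1].

w = [-1, -3, 1]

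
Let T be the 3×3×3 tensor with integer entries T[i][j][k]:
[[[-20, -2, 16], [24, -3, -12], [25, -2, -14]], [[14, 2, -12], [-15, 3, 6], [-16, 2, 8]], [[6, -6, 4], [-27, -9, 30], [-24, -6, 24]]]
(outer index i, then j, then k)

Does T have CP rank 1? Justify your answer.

The mode-3 unfolding of T (rows indexed by k, columns by (i,j) = (0,0), (0,1), (0,2), (1,0), (1,1), (1,2), (2,0), (2,1), (2,2)) is [[-20, 24, 25, 14, -15, -16, 6, -27, -24], [-2, -3, -2, 2, 3, 2, -6, -9, -6], [16, -12, -14, -12, 6, 8, 4, 30, 24]].
There the 2×2 minor on rows k ∈ {0, 1}, columns (i,j) ∈ {(0,0), (0,1)} is det [[-20, 24], [-2, -3]] = 108 ≠ 0, so this unfolding has rank ≥ 2; CP rank is at least every unfolding rank, so rank(T) ≥ 2.
In particular rank(T) ≥ 2 > 1, so T is not rank-1.

No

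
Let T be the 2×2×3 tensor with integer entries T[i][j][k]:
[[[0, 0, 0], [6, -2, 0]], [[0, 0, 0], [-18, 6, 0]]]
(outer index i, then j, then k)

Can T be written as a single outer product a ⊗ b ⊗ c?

Yes

If T = a ⊗ b ⊗ c then every fibre of T is a multiple of the corresponding factor, so read the factors off the fibres through the nonzero entry T[0,1,0] = 6.
The mode-1 fibre T[:,1,0] = [6, -18] gives a = [1, -3] (primitive direction); the mode-2 fibre T[0,:,0] = [0, 6] gives b = [0, 1]; then c[k] = T[0,1,k] / (a[0]·b[1]) = [6, -2, 0] / 1 = [6, -2, 0].
Expanding [1, -3] ⊗ [0, 1] ⊗ [6, -2, 0] reproduces all 12 entries of T, so T = [1, -3] ⊗ [0, 1] ⊗ [6, -2, 0] and rank(T) ≤ 1.
Equivalently every frontal slice T[:,:,k] is c[k] times the rank-1 matrix [1, -3] ⊗ [0, 1]. So T has rank 1 (it is nonzero).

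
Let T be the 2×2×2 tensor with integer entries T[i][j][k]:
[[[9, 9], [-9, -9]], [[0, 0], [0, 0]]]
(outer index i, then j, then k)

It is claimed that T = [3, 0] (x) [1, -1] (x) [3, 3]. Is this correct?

Reconstruct entrywise from the claimed factors. For example, T[0,0,0] = 9 and Σₗ aₗ[0]bₗ[0]cₗ[0] = (3)·(1)·(3) = 9; checking all 8 entries, every one matches. The claim holds.

Yes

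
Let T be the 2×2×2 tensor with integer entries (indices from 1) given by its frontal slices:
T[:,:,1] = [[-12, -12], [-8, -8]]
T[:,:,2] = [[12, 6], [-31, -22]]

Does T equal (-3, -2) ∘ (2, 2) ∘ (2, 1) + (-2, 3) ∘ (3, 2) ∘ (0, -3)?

Yes

Reconstruct entrywise from the claimed factors. For example, T[1,2,2] = 6 and Σₗ aₗ[1]bₗ[2]cₗ[2] = (-3)·(2)·(1) + (-2)·(2)·(-3) = 6; checking all 8 entries, every one matches. The claim holds.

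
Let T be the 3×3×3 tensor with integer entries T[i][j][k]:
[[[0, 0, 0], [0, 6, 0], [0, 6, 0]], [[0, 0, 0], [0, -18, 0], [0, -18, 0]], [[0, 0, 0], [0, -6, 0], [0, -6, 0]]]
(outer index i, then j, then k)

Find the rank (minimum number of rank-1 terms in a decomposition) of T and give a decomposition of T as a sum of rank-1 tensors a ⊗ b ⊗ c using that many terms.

Lower bound: T ≠ 0 (e.g. T[0,1,1] = 6), so rank(T) ≥ 1.
Upper bound: if T = a ⊗ b ⊗ c then every fibre of T is a multiple of the corresponding factor, so read the factors off the fibres through the nonzero entry T[0,1,1] = 6.
The mode-1 fibre T[:,1,1] = [6, -18, -6] gives a = [1, -3, -1] (primitive direction); the mode-2 fibre T[0,:,1] = [0, 6, 6] gives b = [0, 1, 1]; then c[k] = T[0,1,k] / (a[0]·b[1]) = [0, 6, 0] / 1 = [0, 6, 0].
Expanding [1, -3, -1] ⊗ [0, 1, 1] ⊗ [0, 6, 0] reproduces all 27 entries of T, so T = [1, -3, -1] ⊗ [0, 1, 1] ⊗ [0, 6, 0] and rank(T) ≤ 1.
These bounds meet, so rank(T) = 1.

rank(T) = 1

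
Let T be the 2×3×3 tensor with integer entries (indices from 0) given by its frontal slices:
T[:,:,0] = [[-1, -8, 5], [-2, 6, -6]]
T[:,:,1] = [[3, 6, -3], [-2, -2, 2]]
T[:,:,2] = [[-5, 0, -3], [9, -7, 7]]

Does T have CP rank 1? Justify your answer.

The mode-3 unfolding of T (rows indexed by k, columns by (i,j) = (0,0), (0,1), (0,2), (1,0), (1,1), (1,2)) is [[-1, -8, 5, -2, 6, -6], [3, 6, -3, -2, -2, 2], [-5, 0, -3, 9, -7, 7]].
There the 3×3 minor on rows k ∈ {0, 1, 2}, columns (i,j) ∈ {(0,0), (0,1), (0,2)} is det [[-1, -8, 5], [3, 6, -3], [-5, 0, -3]] = -24 ≠ 0, so this unfolding has rank ≥ 3; CP rank is at least every unfolding rank, so rank(T) ≥ 3.
In particular rank(T) ≥ 3 > 1, so T is not rank-1.

No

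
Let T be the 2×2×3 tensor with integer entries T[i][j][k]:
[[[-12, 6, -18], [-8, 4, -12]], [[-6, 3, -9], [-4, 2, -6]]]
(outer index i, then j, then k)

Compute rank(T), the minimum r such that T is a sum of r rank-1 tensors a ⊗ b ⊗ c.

1

Lower bound: T ≠ 0 (e.g. T[0,0,0] = -12), so rank(T) ≥ 1.
Upper bound: if T = a ⊗ b ⊗ c then every fibre of T is a multiple of the corresponding factor, so read the factors off the fibres through the nonzero entry T[0,0,0] = -12.
The mode-1 fibre T[:,0,0] = [-12, -6] gives a = [2, 1] (primitive direction); the mode-2 fibre T[0,:,0] = [-12, -8] gives b = [3, 2]; then c[k] = T[0,0,k] / (a[0]·b[0]) = [-12, 6, -18] / 6 = [-2, 1, -3].
Expanding [2, 1] ⊗ [3, 2] ⊗ [-2, 1, -3] reproduces all 12 entries of T, so T = [2, 1] ⊗ [3, 2] ⊗ [-2, 1, -3] and rank(T) ≤ 1.
These bounds meet, so rank(T) = 1.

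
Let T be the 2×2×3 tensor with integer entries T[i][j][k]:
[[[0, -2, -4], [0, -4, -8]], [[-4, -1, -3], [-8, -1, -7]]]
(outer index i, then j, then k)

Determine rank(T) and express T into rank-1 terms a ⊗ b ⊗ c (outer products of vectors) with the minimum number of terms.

Lower bound: the mode-3 unfolding of T (rows indexed by k, columns by (i,j) = (0,0), (0,1), (1,0), (1,1)) is [[0, 0, -4, -8], [-2, -4, -1, -1], [-4, -8, -3, -7]].
There the 3×3 minor on rows k ∈ {0, 1, 2}, columns (i,j) ∈ {(0,0), (1,0), (1,1)} is det [[0, -4, -8], [-2, -1, -1], [-4, -3, -7]] = 24 ≠ 0, so this unfolding has rank ≥ 3; CP rank is at least every unfolding rank, so rank(T) ≥ 3. (Unfolding ranks only ever bound the CP rank from below — rank(T) can be strictly larger than all of them — so the matching upper bound has to come from an explicit 3-term decomposition.)
Upper bound: T is a sum of 3 rank-1 terms, T = [0, 1] ⊗ [1, 1] ⊗ [0, -1, 1] + [1, 0] ⊗ [1, 2] ⊗ [2, -2, -2] + [1, 2] ⊗ [1, 2] ⊗ [-2, 0, -2] (one valid choice — decompositions are not unique — normalised so each a, b is primitive with positive first nonzero entry; check it by expanding all entries), so rank(T) ≤ 3.
These bounds meet, so rank(T) = 3.
Check entry T[1,0,0] = -4: (1)·(1)·(0) + (0)·(1)·(2) + (2)·(1)·(-2) = -4.

rank(T) = 3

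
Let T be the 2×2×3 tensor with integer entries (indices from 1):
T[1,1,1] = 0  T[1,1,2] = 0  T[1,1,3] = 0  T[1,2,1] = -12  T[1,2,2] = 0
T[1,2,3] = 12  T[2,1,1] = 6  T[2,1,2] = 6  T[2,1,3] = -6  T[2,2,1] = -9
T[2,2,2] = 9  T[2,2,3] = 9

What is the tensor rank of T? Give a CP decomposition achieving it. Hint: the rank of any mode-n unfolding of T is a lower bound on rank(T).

Lower bound: the mode-3 unfolding of T (rows indexed by k, columns by (i,j) = (1,1), (1,2), (2,1), (2,2)) is [[0, -12, 6, -9], [0, 0, 6, 9], [0, 12, -6, 9]].
There the 2×2 minor on rows k ∈ {1, 2}, columns (i,j) ∈ {(1,2), (2,1)} is det [[-12, 6], [0, 6]] = -72 ≠ 0, so this unfolding has rank ≥ 2; CP rank is at least every unfolding rank, so rank(T) ≥ 2. (Flattening ranks never certify an upper bound on CP rank; for that we must actually write T with 2 rank-1 terms.)
Upper bound — finding two terms. Write S_k = T[:,:,k] for the frontal slices: S₁ = [[0, -12], [6, -9]], S₂ = [[0, 0], [6, 9]], S₃ = [[0, 12], [-6, 9]].
If T = a₁ ⊗ b₁ ⊗ c₁ + a₂ ⊗ b₂ ⊗ c₂ then each S_k = c₁[k]·a₁b₁ᵀ + c₂[k]·a₂b₂ᵀ. S₁ and S₂ are linearly independent, so a₁b₁ᵀ and a₂b₂ᵀ must span the same plane of matrices: they are the rank-1 matrices of the form x·S₁ + y·S₂.
det(x·S₁ + y·S₂) is 72·x² + 72·xy = 72·(x + y)(x), vanishing at (x:y) = (1:-1) and (0:1).
M₁ = S₁ − S₂ = [[0, -12], [0, -18]] = (-6)·[2, 3][0, 1]ᵀ and M₂ = S₂ = [[0, 0], [6, 9]] = 3·[0, 1][2, 3]ᵀ, so take a₁ = [2, 3], b₁ = [0, 1], a₂ = [0, 1], b₂ = [2, 3].
Each slice is an integer combination of E₁ = a₁b₁ᵀ and E₂ = a₂b₂ᵀ: S₁ = −6·E₁ + 3·E₂, S₂ = 3·E₂, S₃ = 6·E₁ − 3·E₂; reading off coefficients, c₁ = [-6, 0, 6] and c₂ = [3, 3, -3].
Hence T = [2, 3] ⊗ [0, 1] ⊗ [-6, 0, 6] + [0, 1] ⊗ [2, 3] ⊗ [3, 3, -3], so rank(T) ≤ 2.
These bounds meet, so rank(T) = 2.

rank(T) = 2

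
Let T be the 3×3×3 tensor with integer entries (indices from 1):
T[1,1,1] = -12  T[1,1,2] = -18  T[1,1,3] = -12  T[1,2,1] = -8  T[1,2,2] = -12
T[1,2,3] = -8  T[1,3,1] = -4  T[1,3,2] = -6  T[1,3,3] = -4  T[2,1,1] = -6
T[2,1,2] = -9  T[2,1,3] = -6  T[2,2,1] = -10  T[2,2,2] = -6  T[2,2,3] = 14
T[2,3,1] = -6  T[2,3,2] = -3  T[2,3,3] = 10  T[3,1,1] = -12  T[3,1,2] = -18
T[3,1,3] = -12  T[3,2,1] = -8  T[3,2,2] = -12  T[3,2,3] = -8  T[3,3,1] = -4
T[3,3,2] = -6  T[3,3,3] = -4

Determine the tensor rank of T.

Lower bound: the mode-3 unfolding of T (rows indexed by k, columns by (i,j) = (1,1), (1,2), (1,3), (2,1), (2,2), (2,3), (3,1), (3,2), (3,3)) is [[-12, -8, -4, -6, -10, -6, -12, -8, -4], [-18, -12, -6, -9, -6, -3, -18, -12, -6], [-12, -8, -4, -6, 14, 10, -12, -8, -4]].
There the 2×2 minor on rows k ∈ {1, 2}, columns (i,j) ∈ {(1,1), (2,2)} is det [[-12, -10], [-18, -6]] = -108 ≠ 0, so this unfolding has rank ≥ 2; CP rank is at least every unfolding rank, so rank(T) ≥ 2. (Unfolding ranks only ever bound the CP rank from below — rank(T) can be strictly larger than all of them — so the matching upper bound has to come from an explicit 2-term decomposition.)
Upper bound — finding two terms. Write S_k = T[:,:,k] for the frontal slices: S₁ = [[-12, -8, -4], [-6, -10, -6], [-12, -8, -4]], S₂ = [[-18, -12, -6], [-9, -6, -3], [-18, -12, -6]], S₃ = [[-12, -8, -4], [-6, 14, 10], [-12, -8, -4]].
If T = a₁ ∘ b₁ ∘ c₁ + a₂ ∘ b₂ ∘ c₂ then each S_k = c₁[k]·a₁b₁ᵀ + c₂[k]·a₂b₂ᵀ. S₁ and S₂ are linearly independent, so a₁b₁ᵀ and a₂b₂ᵀ must span the same plane of matrices: they are the rank-1 matrices of the form x·S₁ + y·S₂.
The 2×2 minor of x·S₁ + y·S₂ on rows {1,2}, columns {1,2} is 72·x² + 108·xy = 36·(2·x + 3·y)(x), vanishing at (x:y) = (3:-2) and (0:1).
M₁ = 3·S₁ − 2·S₂ = [[0, 0, 0], [0, -18, -12], [0, 0, 0]] = (-6)·[0, 1, 0][0, 3, 2]ᵀ and M₂ = S₂ = [[-18, -12, -6], [-9, -6, -3], [-18, -12, -6]] = (-3)·[2, 1, 2][3, 2, 1]ᵀ, so take a₁ = [0, 1, 0], b₁ = [0, 3, 2], a₂ = [2, 1, 2], b₂ = [3, 2, 1].
Each slice is an integer combination of E₁ = a₁b₁ᵀ and E₂ = a₂b₂ᵀ: S₁ = −2·E₁ − 2·E₂, S₂ = −3·E₂, S₃ = 6·E₁ − 2·E₂; reading off coefficients, c₁ = [-2, 0, 6] and c₂ = [-2, -3, -2].
Hence T = [0, 1, 0] ∘ [0, 3, 2] ∘ [-2, 0, 6] + [2, 1, 2] ∘ [3, 2, 1] ∘ [-2, -3, -2], so rank(T) ≤ 2.
These bounds meet, so rank(T) = 2.

2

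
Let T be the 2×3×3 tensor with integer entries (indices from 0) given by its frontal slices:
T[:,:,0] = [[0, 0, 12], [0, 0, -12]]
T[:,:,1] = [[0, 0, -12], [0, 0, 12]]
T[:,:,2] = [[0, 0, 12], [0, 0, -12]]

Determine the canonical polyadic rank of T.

Lower bound: T ≠ 0 (e.g. T[0,2,0] = 12), so rank(T) ≥ 1.
Upper bound: if T = a ⊗ b ⊗ c then every fibre of T is a multiple of the corresponding factor, so read the factors off the fibres through the nonzero entry T[0,2,0] = 12.
The mode-1 fibre T[:,2,0] = [12, -12] gives a = [1, -1] (primitive direction); the mode-2 fibre T[0,:,0] = [0, 0, 12] gives b = [0, 0, 1]; then c[k] = T[0,2,k] / (a[0]·b[2]) = [12, -12, 12] / 1 = [12, -12, 12].
Expanding [1, -1] ⊗ [0, 0, 1] ⊗ [12, -12, 12] reproduces all 18 entries of T, so T = [1, -1] ⊗ [0, 0, 1] ⊗ [12, -12, 12] and rank(T) ≤ 1.
These bounds meet, so rank(T) = 1.

1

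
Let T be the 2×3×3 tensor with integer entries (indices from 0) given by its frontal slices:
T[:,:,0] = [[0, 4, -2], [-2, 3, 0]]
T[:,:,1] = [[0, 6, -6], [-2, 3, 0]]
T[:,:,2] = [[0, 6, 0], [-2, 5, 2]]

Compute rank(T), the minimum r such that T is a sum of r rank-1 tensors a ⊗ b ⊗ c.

Lower bound: the mode-3 unfolding of T (rows indexed by k, columns by (i,j) = (0,0), (0,1), (0,2), (1,0), (1,1), (1,2)) is [[0, 4, -2, -2, 3, 0], [0, 6, -6, -2, 3, 0], [0, 6, 0, -2, 5, 2]].
There the 3×3 minor on rows k ∈ {0, 1, 2}, columns (i,j) ∈ {(0,1), (0,2), (1,0)} is det [[4, -2, -2], [6, -6, -2], [6, 0, -2]] = -24 ≠ 0, so this unfolding has rank ≥ 3; CP rank is at least every unfolding rank, so rank(T) ≥ 3. (This is only a lower bound: in general the CP rank may exceed every unfolding rank, so we still need to exhibit 3 rank-1 terms summing to T.)
Upper bound: T is a sum of 3 rank-1 terms, T = [0, 1] ⊗ [2, -1, 2] ⊗ [-1, -1, -1] + [1, 0] ⊗ [0, 1, -2] ⊗ [2, 4, 2] + [1, 1] ⊗ [0, 1, 1] ⊗ [2, 2, 4] (one valid choice — decompositions are not unique — normalised so each a, b is primitive with positive first nonzero entry; check it by expanding all entries), so rank(T) ≤ 3.
These bounds meet, so rank(T) = 3.

3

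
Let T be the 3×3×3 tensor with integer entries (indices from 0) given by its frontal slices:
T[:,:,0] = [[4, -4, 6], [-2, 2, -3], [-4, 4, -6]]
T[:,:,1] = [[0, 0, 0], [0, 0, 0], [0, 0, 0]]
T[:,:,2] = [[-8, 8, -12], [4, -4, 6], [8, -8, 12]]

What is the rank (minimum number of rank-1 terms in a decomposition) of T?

Lower bound: T ≠ 0 (e.g. T[0,0,0] = 4), so rank(T) ≥ 1.
Upper bound: if T = a ⊗ b ⊗ c then every fibre of T is a multiple of the corresponding factor, so read the factors off the fibres through the nonzero entry T[0,0,0] = 4.
The mode-1 fibre T[:,0,0] = [4, -2, -4] gives a = [2, -1, -2] (primitive direction); the mode-2 fibre T[0,:,0] = [4, -4, 6] gives b = [2, -2, 3]; then c[k] = T[0,0,k] / (a[0]·b[0]) = [4, 0, -8] / 4 = [1, 0, -2].
Expanding [2, -1, -2] ⊗ [2, -2, 3] ⊗ [1, 0, -2] reproduces all 27 entries of T, so T = [2, -1, -2] ⊗ [2, -2, 3] ⊗ [1, 0, -2] and rank(T) ≤ 1.
These bounds meet, so rank(T) = 1.

1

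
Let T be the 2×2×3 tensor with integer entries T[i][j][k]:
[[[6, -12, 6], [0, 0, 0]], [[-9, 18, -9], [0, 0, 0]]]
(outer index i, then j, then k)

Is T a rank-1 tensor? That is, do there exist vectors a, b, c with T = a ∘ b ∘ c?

Yes

The mode-1 fibre T[:,0,0] = [6, -9] gives a = (2, -3) (primitive direction); the mode-2 fibre T[0,:,0] = [6, 0] gives b = (1, 0); then c[k] = T[0,0,k] / (a[0]·b[0]) = [6, -12, 6] / 2 = (3, -6, 3).
Expanding (2, -3) ∘ (1, 0) ∘ (3, -6, 3) reproduces all 12 entries of T, so T = (2, -3) ∘ (1, 0) ∘ (3, -6, 3) and rank(T) ≤ 1.
Equivalently every frontal slice T[:,:,k] is c[k] times the rank-1 matrix (2, -3) ∘ (1, 0). So T has rank 1 (it is nonzero).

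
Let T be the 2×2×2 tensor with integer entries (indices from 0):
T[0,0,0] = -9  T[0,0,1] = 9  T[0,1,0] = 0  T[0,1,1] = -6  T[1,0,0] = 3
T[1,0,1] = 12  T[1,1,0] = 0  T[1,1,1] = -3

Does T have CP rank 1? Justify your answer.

The mode-1 unfolding of T (rows indexed by i, columns by (j,k) = (0,0), (0,1), (1,0), (1,1)) is [[-9, 9, 0, -6], [3, 12, 0, -3]].
There the 2×2 minor on rows i ∈ {0, 1}, columns (j,k) ∈ {(0,0), (0,1)} is det [[-9, 9], [3, 12]] = -135 ≠ 0, so this unfolding has rank ≥ 2; CP rank is at least every unfolding rank, so rank(T) ≥ 2.
In particular rank(T) ≥ 2 > 1, so T is not rank-1.

No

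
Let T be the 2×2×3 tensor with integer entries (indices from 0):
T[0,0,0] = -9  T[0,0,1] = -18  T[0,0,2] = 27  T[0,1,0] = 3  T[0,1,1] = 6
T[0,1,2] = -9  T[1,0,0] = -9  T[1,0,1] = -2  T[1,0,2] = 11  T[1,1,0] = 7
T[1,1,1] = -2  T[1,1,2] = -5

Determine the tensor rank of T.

2

Lower bound: the mode-1 unfolding of T (rows indexed by i, columns by (j,k) = (0,0), (0,1), (0,2), (1,0), (1,1), (1,2)) is [[-9, -18, 27, 3, 6, -9], [-9, -2, 11, 7, -2, -5]].
There the 2×2 minor on rows i ∈ {0, 1}, columns (j,k) ∈ {(0,0), (0,1)} is det [[-9, -18], [-9, -2]] = -144 ≠ 0, so this unfolding has rank ≥ 2; CP rank is at least every unfolding rank, so rank(T) ≥ 2. (Flattening ranks never certify an upper bound on CP rank; for that we must actually write T with 2 rank-1 terms.)
Upper bound — finding two terms. Write S_k = T[:,:,k] for the frontal slices: S₀ = [[-9, 3], [-9, 7]], S₁ = [[-18, 6], [-2, -2]], S₂ = [[27, -9], [11, -5]].
If T = a₁ ∘ b₁ ∘ c₁ + a₂ ∘ b₂ ∘ c₂ then each S_k = c₁[k]·a₁b₁ᵀ + c₂[k]·a₂b₂ᵀ. S₀ and S₁ are linearly independent, so a₁b₁ᵀ and a₂b₂ᵀ must span the same plane of matrices: they are the rank-1 matrices of the form x·S₀ + y·S₁.
det(x·S₀ + y·S₁) is −36·x² − 48·xy + 48·y² = (-12)·(3·x − 2·y)(x + 2·y), vanishing at (x:y) = (2:3) and (2:-1).
M₁ = 2·S₀ + 3·S₁ = [[-72, 24], [-24, 8]] = (-8)·[3, 1][3, -1]ᵀ and M₂ = 2·S₀ − S₁ = [[0, 0], [-16, 16]] = (-16)·[0, 1][1, -1]ᵀ, so take a₁ = [3, 1], b₁ = [3, -1], a₂ = [0, 1], b₂ = [1, -1].
Each slice is an integer combination of E₁ = a₁b₁ᵀ and E₂ = a₂b₂ᵀ: S₀ = −E₁ − 6·E₂, S₁ = −2·E₁ + 4·E₂, S₂ = 3·E₁ + 2·E₂; reading off coefficients, c₁ = [-1, -2, 3] and c₂ = [-6, 4, 2].
Hence T = [3, 1] ∘ [3, -1] ∘ [-1, -2, 3] + [0, 1] ∘ [1, -1] ∘ [-6, 4, 2], so rank(T) ≤ 2.
These bounds meet, so rank(T) = 2.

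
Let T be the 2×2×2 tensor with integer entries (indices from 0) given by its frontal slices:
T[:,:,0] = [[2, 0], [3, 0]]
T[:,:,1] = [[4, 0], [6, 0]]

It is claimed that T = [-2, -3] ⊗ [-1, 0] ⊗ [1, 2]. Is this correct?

Reconstruct entrywise from the claimed factors. For example, T[1,1,1] = 0 and Σₗ aₗ[1]bₗ[1]cₗ[1] = (-3)·(0)·(2) = 0; checking all 8 entries, every one matches. The claim holds.

Yes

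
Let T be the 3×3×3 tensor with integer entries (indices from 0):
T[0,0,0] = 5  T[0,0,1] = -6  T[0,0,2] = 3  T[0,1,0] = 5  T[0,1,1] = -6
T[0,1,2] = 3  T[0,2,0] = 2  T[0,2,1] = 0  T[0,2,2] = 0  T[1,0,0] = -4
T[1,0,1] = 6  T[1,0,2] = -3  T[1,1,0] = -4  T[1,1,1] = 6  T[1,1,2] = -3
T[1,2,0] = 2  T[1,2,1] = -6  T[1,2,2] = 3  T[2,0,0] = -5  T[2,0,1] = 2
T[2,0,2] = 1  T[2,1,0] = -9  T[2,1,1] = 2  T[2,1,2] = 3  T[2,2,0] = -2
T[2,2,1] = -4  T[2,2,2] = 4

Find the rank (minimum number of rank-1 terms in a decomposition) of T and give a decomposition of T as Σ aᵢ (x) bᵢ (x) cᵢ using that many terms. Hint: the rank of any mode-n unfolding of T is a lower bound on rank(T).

Lower bound: in the mode-2 unfolding of T (rows indexed by j, columns by (i,k)) the 3×3 minor on rows j ∈ {0, 1, 2}, columns (i,k) ∈ {(0,0), (0,1), (2,0)} is det [[5, -6, -5], [5, -6, -9], [2, 0, -2]] = 48 ≠ 0, so that unfolding has rank ≥ 3 and hence rank(T) ≥ 3 (CP rank is at least every unfolding rank, though it can be larger).
Upper bound: T is a sum of 3 rank-1 terms, T = [0, 0, 1] (x) [1, 2, 1] (x) [-4, 0, 2] + [1, -2, -1] (x) [1, 1, -2] (x) [1, -2, 1] + [2, -1, 0] (x) [1, 1, 1] (x) [2, -2, 1] (one valid choice — decompositions are not unique — normalised so each a, b is primitive with positive first nonzero entry; check it by expanding all entries), so rank(T) ≤ 3.
These bounds meet, so rank(T) = 3.

rank(T) = 3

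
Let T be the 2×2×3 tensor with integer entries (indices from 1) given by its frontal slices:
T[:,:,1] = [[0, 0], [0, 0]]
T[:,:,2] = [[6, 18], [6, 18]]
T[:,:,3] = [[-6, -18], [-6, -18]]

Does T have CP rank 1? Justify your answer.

Yes

The mode-1 fibre T[:,1,2] = [6, 6] gives a = [1, 1] (primitive direction); the mode-2 fibre T[1,:,2] = [6, 18] gives b = [1, 3]; then c[k] = T[1,1,k] / (a[1]·b[1]) = [0, 6, -6] / 1 = [0, 6, -6].
Expanding [1, 1] ⊗ [1, 3] ⊗ [0, 6, -6] reproduces all 12 entries of T, so T = [1, 1] ⊗ [1, 3] ⊗ [0, 6, -6] and rank(T) ≤ 1.
Equivalently every frontal slice T[:,:,k] is c[k] times the rank-1 matrix [1, 1] ⊗ [1, 3]. So T has rank 1 (it is nonzero).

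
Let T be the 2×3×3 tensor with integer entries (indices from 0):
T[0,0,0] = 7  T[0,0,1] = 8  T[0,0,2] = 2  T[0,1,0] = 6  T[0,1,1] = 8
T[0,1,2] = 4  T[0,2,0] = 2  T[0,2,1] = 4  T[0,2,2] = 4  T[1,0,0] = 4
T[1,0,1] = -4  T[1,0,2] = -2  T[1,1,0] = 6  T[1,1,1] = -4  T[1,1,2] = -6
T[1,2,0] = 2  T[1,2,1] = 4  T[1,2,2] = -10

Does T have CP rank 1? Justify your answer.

The mode-3 unfolding of T (rows indexed by k, columns by (i,j) = (0,0), (0,1), (0,2), (1,0), (1,1), (1,2)) is [[7, 6, 2, 4, 6, 2], [8, 8, 4, -4, -4, 4], [2, 4, 4, -2, -6, -10]].
There the 3×3 minor on rows k ∈ {0, 1, 2}, columns (i,j) ∈ {(0,0), (0,1), (1,0)} is det [[7, 6, 4], [8, 8, -4], [2, 4, -2]] = 112 ≠ 0, so this unfolding has rank ≥ 3; CP rank is at least every unfolding rank, so rank(T) ≥ 3.
In particular rank(T) ≥ 3 > 1, so T is not rank-1.

No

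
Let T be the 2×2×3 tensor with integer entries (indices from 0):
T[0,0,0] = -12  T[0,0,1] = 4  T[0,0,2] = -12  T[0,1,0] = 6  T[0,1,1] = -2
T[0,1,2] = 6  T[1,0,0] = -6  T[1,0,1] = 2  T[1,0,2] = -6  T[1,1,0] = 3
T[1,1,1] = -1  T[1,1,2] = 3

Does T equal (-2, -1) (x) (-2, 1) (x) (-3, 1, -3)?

Yes

Reconstruct entrywise from the claimed factors. For example, T[0,0,2] = -12 and Σₗ aₗ[0]bₗ[0]cₗ[2] = (-2)·(-2)·(-3) = -12; checking all 12 entries, every one matches. The claim holds.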